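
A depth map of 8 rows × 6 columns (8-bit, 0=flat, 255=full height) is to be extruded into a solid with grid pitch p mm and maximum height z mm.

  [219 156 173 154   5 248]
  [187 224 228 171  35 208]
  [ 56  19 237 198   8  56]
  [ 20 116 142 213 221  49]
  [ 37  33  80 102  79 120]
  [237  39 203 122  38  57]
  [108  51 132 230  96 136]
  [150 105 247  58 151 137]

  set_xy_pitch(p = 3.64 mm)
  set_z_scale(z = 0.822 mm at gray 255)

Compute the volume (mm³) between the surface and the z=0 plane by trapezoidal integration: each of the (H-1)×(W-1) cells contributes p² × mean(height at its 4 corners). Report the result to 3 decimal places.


186.453

height_mm = gray/255 × 0.822; cell vol = 3.64² × mean(4 corners)
unit = 3.64² × 0.822 / (4×255) = 0.0106776 mm³ per gray-sum
row 0: Σ corner-gray over 5 cells = 3154  → 33.6772
row 1: Σ corner-gray over 5 cells = 2747  → 29.3314
row 2: Σ corner-gray over 5 cells = 2489  → 26.5766
row 3: Σ corner-gray over 5 cells = 2198  → 23.4694
row 4: Σ corner-gray over 5 cells = 1843  → 19.6789
row 5: Σ corner-gray over 5 cells = 2360  → 25.1992
row 6: Σ corner-gray over 5 cells = 2671  → 28.5199
Σ rows: total corner-gray = 17462  → 186.4526 mm³


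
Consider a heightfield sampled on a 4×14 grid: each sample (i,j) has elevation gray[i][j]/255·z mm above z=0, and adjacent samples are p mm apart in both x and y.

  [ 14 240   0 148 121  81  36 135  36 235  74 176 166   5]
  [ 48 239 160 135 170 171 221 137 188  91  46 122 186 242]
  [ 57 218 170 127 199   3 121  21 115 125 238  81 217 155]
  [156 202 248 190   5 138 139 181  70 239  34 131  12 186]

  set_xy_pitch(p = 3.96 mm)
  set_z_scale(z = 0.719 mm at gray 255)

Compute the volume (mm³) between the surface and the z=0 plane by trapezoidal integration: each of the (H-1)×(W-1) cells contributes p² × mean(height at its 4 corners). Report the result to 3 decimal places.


237.031

height_mm = gray/255 × 0.719; cell vol = 3.96² × mean(4 corners)
unit = 3.96² × 0.719 / (4×255) = 0.011054 mm³ per gray-sum
row 0: Σ corner-gray over 13 cells = 6937  → 76.6815
row 1: Σ corner-gray over 13 cells = 7504  → 82.9491
row 2: Σ corner-gray over 13 cells = 7002  → 77.4000
Σ rows: total corner-gray = 21443  → 237.0307 mm³


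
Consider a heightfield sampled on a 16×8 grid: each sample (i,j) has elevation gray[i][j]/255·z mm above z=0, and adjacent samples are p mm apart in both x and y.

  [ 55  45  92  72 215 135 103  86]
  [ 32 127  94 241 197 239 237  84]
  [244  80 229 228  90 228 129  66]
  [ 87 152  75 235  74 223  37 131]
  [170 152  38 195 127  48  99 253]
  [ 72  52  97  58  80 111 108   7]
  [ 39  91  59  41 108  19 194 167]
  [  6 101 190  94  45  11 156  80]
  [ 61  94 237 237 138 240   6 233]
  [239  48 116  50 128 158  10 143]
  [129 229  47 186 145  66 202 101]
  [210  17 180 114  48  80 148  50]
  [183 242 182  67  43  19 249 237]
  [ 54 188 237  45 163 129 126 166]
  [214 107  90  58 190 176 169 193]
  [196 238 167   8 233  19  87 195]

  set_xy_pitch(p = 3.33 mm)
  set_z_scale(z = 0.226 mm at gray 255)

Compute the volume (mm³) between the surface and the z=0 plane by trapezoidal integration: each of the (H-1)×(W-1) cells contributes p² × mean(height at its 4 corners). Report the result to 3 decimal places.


height_mm = gray/255 × 0.226; cell vol = 3.33² × mean(4 corners)
unit = 3.33² × 0.226 / (4×255) = 0.00245695 mm³ per gray-sum
row 0: Σ corner-gray over 7 cells = 3851  → 9.4617
row 1: Σ corner-gray over 7 cells = 4664  → 11.4592
row 2: Σ corner-gray over 7 cells = 4088  → 10.0440
row 3: Σ corner-gray over 7 cells = 3551  → 8.7246
row 4: Σ corner-gray over 7 cells = 2832  → 6.9581
row 5: Σ corner-gray over 7 cells = 2321  → 5.7026
row 6: Σ corner-gray over 7 cells = 2510  → 6.1670
row 7: Σ corner-gray over 7 cells = 3478  → 8.5453
row 8: Σ corner-gray over 7 cells = 3600  → 8.8450
row 9: Σ corner-gray over 7 cells = 3382  → 8.3094
row 10: Σ corner-gray over 7 cells = 3414  → 8.3880
row 11: Σ corner-gray over 7 cells = 3458  → 8.4961
row 12: Σ corner-gray over 7 cells = 4020  → 9.8769
row 13: Σ corner-gray over 7 cells = 3983  → 9.7860
row 14: Σ corner-gray over 7 cells = 3882  → 9.5379
Σ rows: total corner-gray = 53034  → 130.3020 mm³

130.302


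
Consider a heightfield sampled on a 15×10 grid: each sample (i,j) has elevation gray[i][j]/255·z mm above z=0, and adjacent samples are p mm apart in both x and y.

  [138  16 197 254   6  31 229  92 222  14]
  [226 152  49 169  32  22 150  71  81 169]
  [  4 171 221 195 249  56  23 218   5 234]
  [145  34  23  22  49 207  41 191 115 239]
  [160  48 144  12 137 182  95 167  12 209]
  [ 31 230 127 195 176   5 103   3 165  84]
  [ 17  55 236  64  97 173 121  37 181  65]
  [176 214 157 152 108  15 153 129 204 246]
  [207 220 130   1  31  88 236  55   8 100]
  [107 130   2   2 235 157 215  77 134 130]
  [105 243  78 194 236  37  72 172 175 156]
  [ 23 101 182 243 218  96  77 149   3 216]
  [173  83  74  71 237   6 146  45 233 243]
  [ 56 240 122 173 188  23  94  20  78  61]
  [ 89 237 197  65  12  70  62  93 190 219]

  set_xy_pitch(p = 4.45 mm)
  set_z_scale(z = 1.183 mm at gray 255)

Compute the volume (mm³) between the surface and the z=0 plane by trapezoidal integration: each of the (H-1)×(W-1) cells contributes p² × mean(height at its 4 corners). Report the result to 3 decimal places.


1393.225

height_mm = gray/255 × 1.183; cell vol = 4.45² × mean(4 corners)
unit = 4.45² × 1.183 / (4×255) = 0.022967 mm³ per gray-sum
row 0: Σ corner-gray over 9 cells = 4093  → 94.0040
row 1: Σ corner-gray over 9 cells = 4361  → 100.1592
row 2: Σ corner-gray over 9 cells = 4262  → 97.8854
row 3: Σ corner-gray over 9 cells = 3711  → 85.2306
row 4: Σ corner-gray over 9 cells = 4086  → 93.8432
row 5: Σ corner-gray over 9 cells = 4133  → 94.9227
row 6: Σ corner-gray over 9 cells = 4696  → 107.8531
row 7: Σ corner-gray over 9 cells = 4531  → 104.0636
row 8: Σ corner-gray over 9 cells = 3986  → 91.5465
row 9: Σ corner-gray over 9 cells = 4816  → 110.6092
row 10: Σ corner-gray over 9 cells = 5052  → 116.0294
row 11: Σ corner-gray over 9 cells = 4583  → 105.2578
row 12: Σ corner-gray over 9 cells = 4199  → 96.4385
row 13: Σ corner-gray over 9 cells = 4153  → 95.3820
Σ rows: total corner-gray = 60662  → 1393.2252 mm³


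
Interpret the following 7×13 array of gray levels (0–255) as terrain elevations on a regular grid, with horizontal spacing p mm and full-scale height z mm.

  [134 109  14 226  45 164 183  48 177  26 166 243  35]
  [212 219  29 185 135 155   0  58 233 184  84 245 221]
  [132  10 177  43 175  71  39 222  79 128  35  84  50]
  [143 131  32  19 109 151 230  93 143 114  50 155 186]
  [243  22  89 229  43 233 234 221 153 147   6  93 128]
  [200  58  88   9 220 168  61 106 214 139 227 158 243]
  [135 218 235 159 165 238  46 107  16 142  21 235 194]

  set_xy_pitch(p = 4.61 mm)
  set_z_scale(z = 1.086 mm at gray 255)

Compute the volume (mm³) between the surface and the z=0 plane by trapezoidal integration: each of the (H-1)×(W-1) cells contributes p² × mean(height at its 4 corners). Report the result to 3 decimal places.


835.398

height_mm = gray/255 × 1.086; cell vol = 4.61² × mean(4 corners)
unit = 4.61² × 1.086 / (4×255) = 0.0226272 mm³ per gray-sum
row 0: Σ corner-gray over 12 cells = 6458  → 146.1267
row 1: Σ corner-gray over 12 cells = 5795  → 131.1248
row 2: Σ corner-gray over 12 cells = 5091  → 115.1953
row 3: Σ corner-gray over 12 cells = 6094  → 137.8904
row 4: Σ corner-gray over 12 cells = 6650  → 150.4711
row 5: Σ corner-gray over 12 cells = 6832  → 154.5893
Σ rows: total corner-gray = 36920  → 835.3975 mm³


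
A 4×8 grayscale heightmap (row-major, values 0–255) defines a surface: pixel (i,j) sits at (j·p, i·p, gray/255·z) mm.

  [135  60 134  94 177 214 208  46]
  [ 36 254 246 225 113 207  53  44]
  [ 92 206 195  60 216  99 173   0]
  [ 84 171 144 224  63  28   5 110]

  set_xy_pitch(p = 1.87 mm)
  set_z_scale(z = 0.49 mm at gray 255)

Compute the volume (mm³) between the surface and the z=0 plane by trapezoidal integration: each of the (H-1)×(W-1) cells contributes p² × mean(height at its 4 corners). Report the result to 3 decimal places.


height_mm = gray/255 × 0.49; cell vol = 1.87² × mean(4 corners)
unit = 1.87² × 0.49 / (4×255) = 0.00167988 mm³ per gray-sum
row 0: Σ corner-gray over 7 cells = 4231  → 7.1076
row 1: Σ corner-gray over 7 cells = 4266  → 7.1664
row 2: Σ corner-gray over 7 cells = 3454  → 5.8023
Σ rows: total corner-gray = 11951  → 20.0763 mm³

20.076


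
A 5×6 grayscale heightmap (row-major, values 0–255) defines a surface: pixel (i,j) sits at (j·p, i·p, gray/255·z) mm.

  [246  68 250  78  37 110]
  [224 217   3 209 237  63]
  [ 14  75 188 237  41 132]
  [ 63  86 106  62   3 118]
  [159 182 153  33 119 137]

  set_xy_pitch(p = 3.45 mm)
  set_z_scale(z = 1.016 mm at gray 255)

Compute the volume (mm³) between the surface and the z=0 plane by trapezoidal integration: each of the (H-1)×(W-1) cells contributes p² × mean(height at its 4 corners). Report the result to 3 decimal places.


113.531

height_mm = gray/255 × 1.016; cell vol = 3.45² × mean(4 corners)
unit = 3.45² × 1.016 / (4×255) = 0.0118558 mm³ per gray-sum
row 0: Σ corner-gray over 5 cells = 2841  → 33.6824
row 1: Σ corner-gray over 5 cells = 2847  → 33.7535
row 2: Σ corner-gray over 5 cells = 1923  → 22.7987
row 3: Σ corner-gray over 5 cells = 1965  → 23.2967
Σ rows: total corner-gray = 9576  → 113.5314 mm³


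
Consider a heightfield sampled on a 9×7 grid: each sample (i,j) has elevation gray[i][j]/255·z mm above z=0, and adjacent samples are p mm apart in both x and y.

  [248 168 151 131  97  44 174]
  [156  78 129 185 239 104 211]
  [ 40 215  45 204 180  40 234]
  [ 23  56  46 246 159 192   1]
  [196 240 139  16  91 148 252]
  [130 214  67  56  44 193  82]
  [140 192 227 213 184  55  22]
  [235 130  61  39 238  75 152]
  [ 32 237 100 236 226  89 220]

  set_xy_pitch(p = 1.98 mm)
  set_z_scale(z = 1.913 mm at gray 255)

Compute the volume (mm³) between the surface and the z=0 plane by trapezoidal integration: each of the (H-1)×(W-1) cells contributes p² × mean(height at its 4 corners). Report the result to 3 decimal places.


height_mm = gray/255 × 1.913; cell vol = 1.98² × mean(4 corners)
unit = 1.98² × 1.913 / (4×255) = 0.00735267 mm³ per gray-sum
row 0: Σ corner-gray over 6 cells = 3441  → 25.3005
row 1: Σ corner-gray over 6 cells = 3479  → 25.5799
row 2: Σ corner-gray over 6 cells = 3064  → 22.5286
row 3: Σ corner-gray over 6 cells = 3138  → 23.0727
row 4: Σ corner-gray over 6 cells = 3076  → 22.6168
row 5: Σ corner-gray over 6 cells = 3264  → 23.9991
row 6: Σ corner-gray over 6 cells = 3377  → 24.8300
row 7: Σ corner-gray over 6 cells = 3501  → 25.7417
Σ rows: total corner-gray = 26340  → 193.6694 mm³

193.669


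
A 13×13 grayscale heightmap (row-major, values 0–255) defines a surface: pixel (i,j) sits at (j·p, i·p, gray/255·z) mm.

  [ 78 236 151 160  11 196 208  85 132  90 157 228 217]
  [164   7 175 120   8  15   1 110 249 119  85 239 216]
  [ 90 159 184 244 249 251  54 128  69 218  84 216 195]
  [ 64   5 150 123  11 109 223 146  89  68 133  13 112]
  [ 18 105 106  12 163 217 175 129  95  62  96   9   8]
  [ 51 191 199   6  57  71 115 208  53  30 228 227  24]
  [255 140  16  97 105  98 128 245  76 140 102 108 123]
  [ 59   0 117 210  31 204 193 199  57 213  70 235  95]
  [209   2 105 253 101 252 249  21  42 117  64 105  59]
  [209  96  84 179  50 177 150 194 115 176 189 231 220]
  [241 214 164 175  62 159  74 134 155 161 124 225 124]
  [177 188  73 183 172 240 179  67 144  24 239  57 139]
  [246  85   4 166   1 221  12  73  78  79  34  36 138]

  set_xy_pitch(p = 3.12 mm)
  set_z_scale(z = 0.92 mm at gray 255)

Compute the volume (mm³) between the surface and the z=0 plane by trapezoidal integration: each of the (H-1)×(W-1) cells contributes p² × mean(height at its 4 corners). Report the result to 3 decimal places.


645.307

height_mm = gray/255 × 0.92; cell vol = 3.12² × mean(4 corners)
unit = 3.12² × 0.92 / (4×255) = 0.00878005 mm³ per gray-sum
row 0: Σ corner-gray over 12 cells = 6239  → 54.7787
row 1: Σ corner-gray over 12 cells = 6633  → 58.2381
row 2: Σ corner-gray over 12 cells = 6313  → 55.4284
row 3: Σ corner-gray over 12 cells = 4680  → 41.0906
row 4: Σ corner-gray over 12 cells = 5209  → 45.7353
row 5: Σ corner-gray over 12 cells = 5733  → 50.3360
row 6: Σ corner-gray over 12 cells = 6100  → 53.5583
row 7: Σ corner-gray over 12 cells = 6102  → 53.5758
row 8: Σ corner-gray over 12 cells = 6601  → 57.9571
row 9: Σ corner-gray over 12 cells = 7370  → 64.7089
row 10: Σ corner-gray over 12 cells = 7107  → 62.3998
row 11: Σ corner-gray over 12 cells = 5410  → 47.5001
Σ rows: total corner-gray = 73497  → 645.3071 mm³


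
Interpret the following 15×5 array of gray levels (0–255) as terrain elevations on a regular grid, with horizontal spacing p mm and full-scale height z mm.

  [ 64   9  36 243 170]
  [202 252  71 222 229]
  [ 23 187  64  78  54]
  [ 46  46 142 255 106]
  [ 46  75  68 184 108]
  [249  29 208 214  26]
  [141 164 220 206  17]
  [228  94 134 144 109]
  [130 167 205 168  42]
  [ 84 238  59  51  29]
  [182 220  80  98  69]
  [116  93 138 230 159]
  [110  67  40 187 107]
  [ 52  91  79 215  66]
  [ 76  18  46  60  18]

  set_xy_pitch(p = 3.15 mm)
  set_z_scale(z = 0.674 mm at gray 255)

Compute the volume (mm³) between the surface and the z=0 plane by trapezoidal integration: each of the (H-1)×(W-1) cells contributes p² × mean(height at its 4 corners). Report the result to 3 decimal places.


187.153

height_mm = gray/255 × 0.674; cell vol = 3.15² × mean(4 corners)
unit = 3.15² × 0.674 / (4×255) = 0.00655663 mm³ per gray-sum
row 0: Σ corner-gray over 4 cells = 2331  → 15.2835
row 1: Σ corner-gray over 4 cells = 2256  → 14.7918
row 2: Σ corner-gray over 4 cells = 1773  → 11.6249
row 3: Σ corner-gray over 4 cells = 1846  → 12.1035
row 4: Σ corner-gray over 4 cells = 1985  → 13.0149
row 5: Σ corner-gray over 4 cells = 2515  → 16.4899
row 6: Σ corner-gray over 4 cells = 2419  → 15.8605
row 7: Σ corner-gray over 4 cells = 2333  → 15.2966
row 8: Σ corner-gray over 4 cells = 2061  → 13.5132
row 9: Σ corner-gray over 4 cells = 1856  → 12.1691
row 10: Σ corner-gray over 4 cells = 2244  → 14.7131
row 11: Σ corner-gray over 4 cells = 2002  → 13.1264
row 12: Σ corner-gray over 4 cells = 1693  → 11.1004
row 13: Σ corner-gray over 4 cells = 1230  → 8.0647
Σ rows: total corner-gray = 28544  → 187.1525 mm³


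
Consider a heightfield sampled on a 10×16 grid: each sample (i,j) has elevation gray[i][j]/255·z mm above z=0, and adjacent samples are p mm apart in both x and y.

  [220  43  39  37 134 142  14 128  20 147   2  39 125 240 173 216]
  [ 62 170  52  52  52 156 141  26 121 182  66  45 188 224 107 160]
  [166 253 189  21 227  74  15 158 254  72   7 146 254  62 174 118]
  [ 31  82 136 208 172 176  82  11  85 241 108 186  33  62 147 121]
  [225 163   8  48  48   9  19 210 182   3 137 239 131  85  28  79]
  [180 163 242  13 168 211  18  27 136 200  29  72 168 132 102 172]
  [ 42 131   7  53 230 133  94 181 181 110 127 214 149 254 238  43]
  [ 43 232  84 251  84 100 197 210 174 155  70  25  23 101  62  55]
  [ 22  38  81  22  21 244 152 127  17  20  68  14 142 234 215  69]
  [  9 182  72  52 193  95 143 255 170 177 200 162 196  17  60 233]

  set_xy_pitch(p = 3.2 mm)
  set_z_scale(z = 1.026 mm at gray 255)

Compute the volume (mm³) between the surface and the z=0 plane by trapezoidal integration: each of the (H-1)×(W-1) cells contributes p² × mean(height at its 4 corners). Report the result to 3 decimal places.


661.893

height_mm = gray/255 × 1.026; cell vol = 3.2² × mean(4 corners)
unit = 3.2² × 1.026 / (4×255) = 0.0103002 mm³ per gray-sum
row 0: Σ corner-gray over 15 cells = 6388  → 65.7979
row 1: Σ corner-gray over 15 cells = 7482  → 77.0664
row 2: Σ corner-gray over 15 cells = 7706  → 79.3736
row 3: Σ corner-gray over 15 cells = 6534  → 67.3017
row 4: Σ corner-gray over 15 cells = 6638  → 68.3730
row 5: Σ corner-gray over 15 cells = 8003  → 82.4328
row 6: Σ corner-gray over 15 cells = 7923  → 81.6088
row 7: Σ corner-gray over 15 cells = 6515  → 67.1060
row 8: Σ corner-gray over 15 cells = 7071  → 72.8330
Σ rows: total corner-gray = 64260  → 661.8931 mm³


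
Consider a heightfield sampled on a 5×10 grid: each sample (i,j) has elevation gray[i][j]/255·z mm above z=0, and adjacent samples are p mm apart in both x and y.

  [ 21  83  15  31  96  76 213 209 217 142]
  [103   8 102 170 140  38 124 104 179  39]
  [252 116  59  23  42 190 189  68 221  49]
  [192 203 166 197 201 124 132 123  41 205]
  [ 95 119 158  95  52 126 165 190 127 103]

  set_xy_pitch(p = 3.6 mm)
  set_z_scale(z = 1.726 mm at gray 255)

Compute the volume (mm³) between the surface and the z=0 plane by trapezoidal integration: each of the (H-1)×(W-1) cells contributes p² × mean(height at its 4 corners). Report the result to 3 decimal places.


height_mm = gray/255 × 1.726; cell vol = 3.6² × mean(4 corners)
unit = 3.6² × 1.726 / (4×255) = 0.0219304 mm³ per gray-sum
row 0: Σ corner-gray over 9 cells = 3915  → 85.8573
row 1: Σ corner-gray over 9 cells = 3989  → 87.4802
row 2: Σ corner-gray over 9 cells = 4888  → 107.1956
row 3: Σ corner-gray over 9 cells = 5033  → 110.3755
Σ rows: total corner-gray = 17825  → 390.9085 mm³

390.909


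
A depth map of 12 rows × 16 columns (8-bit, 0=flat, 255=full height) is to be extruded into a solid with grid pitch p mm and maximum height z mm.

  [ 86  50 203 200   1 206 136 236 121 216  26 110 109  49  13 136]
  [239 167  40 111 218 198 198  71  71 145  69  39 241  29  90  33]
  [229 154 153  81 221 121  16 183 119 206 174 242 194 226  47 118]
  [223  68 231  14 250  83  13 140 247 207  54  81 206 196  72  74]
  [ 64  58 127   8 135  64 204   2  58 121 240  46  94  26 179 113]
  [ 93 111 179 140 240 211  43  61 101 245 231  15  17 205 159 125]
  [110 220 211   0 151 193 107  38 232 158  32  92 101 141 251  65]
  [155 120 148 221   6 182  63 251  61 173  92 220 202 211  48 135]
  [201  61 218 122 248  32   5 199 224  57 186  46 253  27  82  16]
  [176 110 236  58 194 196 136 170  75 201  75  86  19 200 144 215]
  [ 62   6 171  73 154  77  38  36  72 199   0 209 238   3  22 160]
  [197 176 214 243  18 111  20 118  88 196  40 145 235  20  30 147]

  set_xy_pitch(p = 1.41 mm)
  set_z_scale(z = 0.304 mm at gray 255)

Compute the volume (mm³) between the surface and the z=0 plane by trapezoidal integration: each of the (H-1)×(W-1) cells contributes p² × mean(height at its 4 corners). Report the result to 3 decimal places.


height_mm = gray/255 × 0.304; cell vol = 1.41² × mean(4 corners)
unit = 1.41² × 0.304 / (4×255) = 0.000592532 mm³ per gray-sum
row 0: Σ corner-gray over 15 cells = 7220  → 4.2781
row 1: Σ corner-gray over 15 cells = 8267  → 4.8985
row 2: Σ corner-gray over 15 cells = 8642  → 5.1207
row 3: Σ corner-gray over 15 cells = 6922  → 4.1015
row 4: Σ corner-gray over 15 cells = 7035  → 4.1685
row 5: Σ corner-gray over 15 cells = 8163  → 4.8368
row 6: Σ corner-gray over 15 cells = 8315  → 4.9269
row 7: Σ corner-gray over 15 cells = 8023  → 4.7539
row 8: Σ corner-gray over 15 cells = 7928  → 4.6976
row 9: Σ corner-gray over 15 cells = 7009  → 4.1531
row 10: Σ corner-gray over 15 cells = 6470  → 3.8337
Σ rows: total corner-gray = 83994  → 49.7691 mm³

49.769


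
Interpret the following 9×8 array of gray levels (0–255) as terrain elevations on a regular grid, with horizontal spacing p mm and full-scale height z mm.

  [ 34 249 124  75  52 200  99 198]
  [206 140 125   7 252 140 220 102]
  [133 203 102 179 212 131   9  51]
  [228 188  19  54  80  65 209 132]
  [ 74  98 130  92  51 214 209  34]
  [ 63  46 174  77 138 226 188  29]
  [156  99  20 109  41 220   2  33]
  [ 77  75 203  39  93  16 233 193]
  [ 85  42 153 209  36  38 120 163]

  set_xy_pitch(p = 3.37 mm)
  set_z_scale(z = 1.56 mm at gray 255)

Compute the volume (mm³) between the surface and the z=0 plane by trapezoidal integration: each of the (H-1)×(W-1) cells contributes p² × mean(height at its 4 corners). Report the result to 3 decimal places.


height_mm = gray/255 × 1.56; cell vol = 3.37² × mean(4 corners)
unit = 3.37² × 1.56 / (4×255) = 0.0173694 mm³ per gray-sum
row 0: Σ corner-gray over 7 cells = 3906  → 67.8448
row 1: Σ corner-gray over 7 cells = 3932  → 68.2964
row 2: Σ corner-gray over 7 cells = 3446  → 59.8549
row 3: Σ corner-gray over 7 cells = 3286  → 57.0758
row 4: Σ corner-gray over 7 cells = 3486  → 60.5496
row 5: Σ corner-gray over 7 cells = 2961  → 51.4307
row 6: Σ corner-gray over 7 cells = 2759  → 47.9221
row 7: Σ corner-gray over 7 cells = 3032  → 52.6639
Σ rows: total corner-gray = 26808  → 465.6382 mm³

465.638


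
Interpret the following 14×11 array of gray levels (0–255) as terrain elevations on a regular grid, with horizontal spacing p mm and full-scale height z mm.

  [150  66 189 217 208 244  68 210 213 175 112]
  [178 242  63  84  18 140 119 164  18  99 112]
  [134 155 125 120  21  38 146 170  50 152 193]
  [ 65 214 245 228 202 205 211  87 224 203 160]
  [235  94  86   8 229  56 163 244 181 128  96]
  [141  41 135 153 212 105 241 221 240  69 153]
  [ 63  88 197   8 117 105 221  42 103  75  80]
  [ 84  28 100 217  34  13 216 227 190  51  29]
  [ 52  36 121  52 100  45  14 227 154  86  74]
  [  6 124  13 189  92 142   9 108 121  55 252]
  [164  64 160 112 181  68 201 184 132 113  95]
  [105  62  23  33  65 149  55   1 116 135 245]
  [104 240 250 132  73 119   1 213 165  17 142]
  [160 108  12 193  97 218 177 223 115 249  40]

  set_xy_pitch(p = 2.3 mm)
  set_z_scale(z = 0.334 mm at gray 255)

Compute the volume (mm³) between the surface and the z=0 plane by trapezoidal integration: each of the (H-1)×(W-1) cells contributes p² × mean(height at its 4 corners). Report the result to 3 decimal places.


height_mm = gray/255 × 0.334; cell vol = 2.3² × mean(4 corners)
unit = 2.3² × 0.334 / (4×255) = 0.00173222 mm³ per gray-sum
row 0: Σ corner-gray over 10 cells = 5626  → 9.7454
row 1: Σ corner-gray over 10 cells = 4465  → 7.7343
row 2: Σ corner-gray over 10 cells = 6144  → 10.6427
row 3: Σ corner-gray over 10 cells = 6572  → 11.3841
row 4: Σ corner-gray over 10 cells = 5837  → 10.1109
row 5: Σ corner-gray over 10 cells = 5183  → 8.9781
row 6: Σ corner-gray over 10 cells = 4320  → 7.4832
row 7: Σ corner-gray over 10 cells = 4061  → 7.0345
row 8: Σ corner-gray over 10 cells = 3760  → 6.5131
row 9: Σ corner-gray over 10 cells = 4653  → 8.0600
row 10: Σ corner-gray over 10 cells = 4317  → 7.4780
row 11: Σ corner-gray over 10 cells = 4294  → 7.4381
row 12: Σ corner-gray over 10 cells = 5650  → 9.7870
Σ rows: total corner-gray = 64882  → 112.3896 mm³

112.390


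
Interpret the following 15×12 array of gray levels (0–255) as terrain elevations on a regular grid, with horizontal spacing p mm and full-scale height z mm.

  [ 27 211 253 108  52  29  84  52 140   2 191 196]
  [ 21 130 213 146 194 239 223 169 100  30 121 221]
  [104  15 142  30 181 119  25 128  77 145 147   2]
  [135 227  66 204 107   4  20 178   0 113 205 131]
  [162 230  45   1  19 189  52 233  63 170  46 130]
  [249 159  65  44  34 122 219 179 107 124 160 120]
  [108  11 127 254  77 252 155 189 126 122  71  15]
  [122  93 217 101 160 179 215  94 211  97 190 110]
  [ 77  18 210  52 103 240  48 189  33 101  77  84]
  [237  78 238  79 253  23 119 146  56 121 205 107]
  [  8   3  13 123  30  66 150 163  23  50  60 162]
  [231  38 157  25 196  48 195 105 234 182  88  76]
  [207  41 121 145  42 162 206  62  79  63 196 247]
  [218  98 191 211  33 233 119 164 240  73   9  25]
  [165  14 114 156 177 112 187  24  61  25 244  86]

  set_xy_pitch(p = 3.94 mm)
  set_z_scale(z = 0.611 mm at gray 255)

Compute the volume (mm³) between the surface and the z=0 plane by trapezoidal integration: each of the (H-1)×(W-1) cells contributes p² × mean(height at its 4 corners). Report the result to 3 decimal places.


height_mm = gray/255 × 0.611; cell vol = 3.94² × mean(4 corners)
unit = 3.94² × 0.611 / (4×255) = 0.00929894 mm³ per gray-sum
row 0: Σ corner-gray over 11 cells = 5839  → 54.2965
row 1: Σ corner-gray over 11 cells = 5496  → 51.1070
row 2: Σ corner-gray over 11 cells = 4638  → 43.1285
row 3: Σ corner-gray over 11 cells = 4902  → 45.5834
row 4: Σ corner-gray over 11 cells = 5183  → 48.1964
row 5: Σ corner-gray over 11 cells = 5686  → 52.8738
row 6: Σ corner-gray over 11 cells = 6237  → 57.9975
row 7: Σ corner-gray over 11 cells = 5649  → 52.5297
row 8: Σ corner-gray over 11 cells = 5283  → 49.1263
row 9: Σ corner-gray over 11 cells = 4512  → 41.9568
row 10: Σ corner-gray over 11 cells = 4375  → 40.6829
row 11: Σ corner-gray over 11 cells = 5531  → 51.4324
row 12: Σ corner-gray over 11 cells = 5673  → 52.7529
row 13: Σ corner-gray over 11 cells = 5464  → 50.8094
Σ rows: total corner-gray = 74468  → 692.4735 mm³

692.474


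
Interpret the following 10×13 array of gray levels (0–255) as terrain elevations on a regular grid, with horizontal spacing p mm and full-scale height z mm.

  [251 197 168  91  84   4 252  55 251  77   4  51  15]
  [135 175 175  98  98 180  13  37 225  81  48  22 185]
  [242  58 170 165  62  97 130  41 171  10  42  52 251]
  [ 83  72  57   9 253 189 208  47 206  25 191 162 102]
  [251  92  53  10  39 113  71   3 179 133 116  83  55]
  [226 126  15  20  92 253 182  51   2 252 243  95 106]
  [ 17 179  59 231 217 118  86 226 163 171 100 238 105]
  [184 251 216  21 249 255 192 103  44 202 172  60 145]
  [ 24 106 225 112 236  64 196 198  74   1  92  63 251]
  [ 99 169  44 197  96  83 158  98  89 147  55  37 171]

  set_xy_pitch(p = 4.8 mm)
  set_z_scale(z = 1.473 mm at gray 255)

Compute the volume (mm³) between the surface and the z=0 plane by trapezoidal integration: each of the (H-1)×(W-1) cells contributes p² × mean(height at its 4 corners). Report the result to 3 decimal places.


height_mm = gray/255 × 1.473; cell vol = 4.8² × mean(4 corners)
unit = 4.8² × 1.473 / (4×255) = 0.0332725 mm³ per gray-sum
row 0: Σ corner-gray over 12 cells = 5358  → 178.2739
row 1: Σ corner-gray over 12 cells = 5113  → 170.1221
row 2: Σ corner-gray over 12 cells = 5512  → 183.3979
row 3: Σ corner-gray over 12 cells = 5113  → 170.1221
row 4: Σ corner-gray over 12 cells = 5084  → 169.1572
row 5: Σ corner-gray over 12 cells = 6692  → 222.6594
row 6: Σ corner-gray over 12 cells = 7557  → 251.4401
row 7: Σ corner-gray over 12 cells = 6868  → 228.5153
row 8: Σ corner-gray over 12 cells = 5625  → 187.1576
Σ rows: total corner-gray = 52922  → 1760.8457 mm³

1760.846


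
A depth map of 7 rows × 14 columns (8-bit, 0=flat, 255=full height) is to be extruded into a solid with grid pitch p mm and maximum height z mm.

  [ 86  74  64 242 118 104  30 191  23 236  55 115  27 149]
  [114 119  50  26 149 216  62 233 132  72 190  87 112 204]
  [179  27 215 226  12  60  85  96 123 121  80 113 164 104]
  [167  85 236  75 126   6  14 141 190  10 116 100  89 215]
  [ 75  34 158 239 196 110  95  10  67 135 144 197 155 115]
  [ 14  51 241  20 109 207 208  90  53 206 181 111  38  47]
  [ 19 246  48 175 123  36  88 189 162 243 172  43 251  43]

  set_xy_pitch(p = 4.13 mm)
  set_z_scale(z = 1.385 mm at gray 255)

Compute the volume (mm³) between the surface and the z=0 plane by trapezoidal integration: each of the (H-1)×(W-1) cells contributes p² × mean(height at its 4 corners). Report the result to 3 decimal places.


height_mm = gray/255 × 1.385; cell vol = 4.13² × mean(4 corners)
unit = 4.13² × 1.385 / (4×255) = 0.0231606 mm³ per gray-sum
row 0: Σ corner-gray over 13 cells = 6007  → 139.1257
row 1: Σ corner-gray over 13 cells = 6141  → 142.2292
row 2: Σ corner-gray over 13 cells = 5685  → 131.6680
row 3: Σ corner-gray over 13 cells = 6028  → 139.6121
row 4: Σ corner-gray over 13 cells = 6361  → 147.3245
row 5: Σ corner-gray over 13 cells = 6705  → 155.2918
Σ rows: total corner-gray = 36927  → 855.2513 mm³

855.251


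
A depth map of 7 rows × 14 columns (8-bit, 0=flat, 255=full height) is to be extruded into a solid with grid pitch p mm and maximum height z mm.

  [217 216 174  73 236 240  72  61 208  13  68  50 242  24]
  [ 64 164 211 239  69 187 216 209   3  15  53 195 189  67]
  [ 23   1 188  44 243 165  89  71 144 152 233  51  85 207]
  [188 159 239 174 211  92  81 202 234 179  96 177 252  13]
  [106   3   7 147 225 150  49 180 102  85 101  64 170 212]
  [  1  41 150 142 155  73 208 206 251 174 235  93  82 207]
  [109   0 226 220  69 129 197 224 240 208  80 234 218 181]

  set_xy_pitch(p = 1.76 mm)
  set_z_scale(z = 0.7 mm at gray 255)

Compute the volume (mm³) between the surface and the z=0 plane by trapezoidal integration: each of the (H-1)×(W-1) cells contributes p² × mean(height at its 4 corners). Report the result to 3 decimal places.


92.947

height_mm = gray/255 × 0.7; cell vol = 1.76² × mean(4 corners)
unit = 1.76² × 0.7 / (4×255) = 0.0021258 mm³ per gray-sum
row 0: Σ corner-gray over 13 cells = 7178  → 15.2590
row 1: Σ corner-gray over 13 cells = 6793  → 14.4406
row 2: Σ corner-gray over 13 cells = 7555  → 16.0604
row 3: Σ corner-gray over 13 cells = 7277  → 15.4695
row 4: Σ corner-gray over 13 cells = 6712  → 14.2684
row 5: Σ corner-gray over 13 cells = 8208  → 17.4486
Σ rows: total corner-gray = 43723  → 92.9465 mm³


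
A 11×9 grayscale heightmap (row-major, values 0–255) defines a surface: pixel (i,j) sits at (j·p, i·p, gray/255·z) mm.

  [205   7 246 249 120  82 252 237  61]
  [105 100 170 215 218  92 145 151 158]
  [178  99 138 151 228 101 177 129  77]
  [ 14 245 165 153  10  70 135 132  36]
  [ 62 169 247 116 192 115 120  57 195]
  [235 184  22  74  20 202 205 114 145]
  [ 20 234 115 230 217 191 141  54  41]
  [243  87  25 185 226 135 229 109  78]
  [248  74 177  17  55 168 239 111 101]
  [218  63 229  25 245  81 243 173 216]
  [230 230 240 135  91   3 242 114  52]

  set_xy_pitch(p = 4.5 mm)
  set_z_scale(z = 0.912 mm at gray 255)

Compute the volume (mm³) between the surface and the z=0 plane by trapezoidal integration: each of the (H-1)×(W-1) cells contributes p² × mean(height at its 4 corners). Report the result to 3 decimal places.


height_mm = gray/255 × 0.912; cell vol = 4.5² × mean(4 corners)
unit = 4.5² × 0.912 / (4×255) = 0.0181059 mm³ per gray-sum
row 0: Σ corner-gray over 8 cells = 5097  → 92.2857
row 1: Σ corner-gray over 8 cells = 4746  → 85.9305
row 2: Σ corner-gray over 8 cells = 4171  → 75.5196
row 3: Σ corner-gray over 8 cells = 4159  → 75.3024
row 4: Σ corner-gray over 8 cells = 4311  → 78.0545
row 5: Σ corner-gray over 8 cells = 4447  → 80.5169
row 6: Σ corner-gray over 8 cells = 4738  → 85.7857
row 7: Σ corner-gray over 8 cells = 4344  → 78.6520
row 8: Σ corner-gray over 8 cells = 4583  → 82.9793
row 9: Σ corner-gray over 8 cells = 4944  → 89.5155
Σ rows: total corner-gray = 45540  → 824.5419 mm³

824.542


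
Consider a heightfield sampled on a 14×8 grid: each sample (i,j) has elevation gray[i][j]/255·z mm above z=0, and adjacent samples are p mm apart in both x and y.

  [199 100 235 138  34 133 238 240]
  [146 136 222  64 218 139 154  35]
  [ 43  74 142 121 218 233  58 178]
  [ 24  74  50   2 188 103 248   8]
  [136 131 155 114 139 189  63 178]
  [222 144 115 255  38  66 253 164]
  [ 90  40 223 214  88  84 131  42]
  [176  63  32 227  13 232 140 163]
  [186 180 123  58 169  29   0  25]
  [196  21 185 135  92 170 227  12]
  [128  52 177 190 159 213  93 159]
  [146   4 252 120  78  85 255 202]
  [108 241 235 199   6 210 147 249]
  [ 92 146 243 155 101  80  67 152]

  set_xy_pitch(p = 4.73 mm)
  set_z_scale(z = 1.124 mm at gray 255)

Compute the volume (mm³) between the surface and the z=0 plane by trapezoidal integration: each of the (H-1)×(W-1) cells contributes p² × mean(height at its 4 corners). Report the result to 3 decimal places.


height_mm = gray/255 × 1.124; cell vol = 4.73² × mean(4 corners)
unit = 4.73² × 1.124 / (4×255) = 0.0246541 mm³ per gray-sum
row 0: Σ corner-gray over 7 cells = 4242  → 104.5825
row 1: Σ corner-gray over 7 cells = 3960  → 97.6301
row 2: Σ corner-gray over 7 cells = 3275  → 80.7420
row 3: Σ corner-gray over 7 cells = 3258  → 80.3229
row 4: Σ corner-gray over 7 cells = 4024  → 99.2079
row 5: Σ corner-gray over 7 cells = 3820  → 94.1785
row 6: Σ corner-gray over 7 cells = 3445  → 84.9332
row 7: Σ corner-gray over 7 cells = 3082  → 75.9838
row 8: Σ corner-gray over 7 cells = 3197  → 78.8190
row 9: Σ corner-gray over 7 cells = 3923  → 96.7179
row 10: Σ corner-gray over 7 cells = 3991  → 98.3943
row 11: Σ corner-gray over 7 cells = 4369  → 107.7136
row 12: Σ corner-gray over 7 cells = 4261  → 105.0509
Σ rows: total corner-gray = 48847  → 1204.2768 mm³

1204.277


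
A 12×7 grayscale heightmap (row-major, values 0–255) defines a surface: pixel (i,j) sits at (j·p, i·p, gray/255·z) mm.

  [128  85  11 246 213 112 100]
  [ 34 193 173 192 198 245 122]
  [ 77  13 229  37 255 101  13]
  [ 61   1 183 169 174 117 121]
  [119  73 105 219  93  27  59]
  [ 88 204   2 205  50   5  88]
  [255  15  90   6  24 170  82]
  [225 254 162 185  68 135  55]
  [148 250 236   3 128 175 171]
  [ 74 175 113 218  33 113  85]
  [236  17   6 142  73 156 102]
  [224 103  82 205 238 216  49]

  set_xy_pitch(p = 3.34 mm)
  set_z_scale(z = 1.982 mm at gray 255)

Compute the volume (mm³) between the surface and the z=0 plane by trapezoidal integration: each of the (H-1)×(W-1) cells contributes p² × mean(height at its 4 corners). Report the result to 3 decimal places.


710.849

height_mm = gray/255 × 1.982; cell vol = 3.34² × mean(4 corners)
unit = 3.34² × 1.982 / (4×255) = 0.0216769 mm³ per gray-sum
row 0: Σ corner-gray over 6 cells = 3720  → 80.6379
row 1: Σ corner-gray over 6 cells = 3518  → 76.2592
row 2: Σ corner-gray over 6 cells = 2830  → 61.3455
row 3: Σ corner-gray over 6 cells = 2682  → 58.1373
row 4: Σ corner-gray over 6 cells = 2320  → 50.2903
row 5: Σ corner-gray over 6 cells = 2055  → 44.5460
row 6: Σ corner-gray over 6 cells = 2835  → 61.4539
row 7: Σ corner-gray over 6 cells = 3791  → 82.1770
row 8: Σ corner-gray over 6 cells = 3366  → 72.9643
row 9: Σ corner-gray over 6 cells = 2589  → 56.1214
row 10: Σ corner-gray over 6 cells = 3087  → 66.9165
Σ rows: total corner-gray = 32793  → 710.8493 mm³


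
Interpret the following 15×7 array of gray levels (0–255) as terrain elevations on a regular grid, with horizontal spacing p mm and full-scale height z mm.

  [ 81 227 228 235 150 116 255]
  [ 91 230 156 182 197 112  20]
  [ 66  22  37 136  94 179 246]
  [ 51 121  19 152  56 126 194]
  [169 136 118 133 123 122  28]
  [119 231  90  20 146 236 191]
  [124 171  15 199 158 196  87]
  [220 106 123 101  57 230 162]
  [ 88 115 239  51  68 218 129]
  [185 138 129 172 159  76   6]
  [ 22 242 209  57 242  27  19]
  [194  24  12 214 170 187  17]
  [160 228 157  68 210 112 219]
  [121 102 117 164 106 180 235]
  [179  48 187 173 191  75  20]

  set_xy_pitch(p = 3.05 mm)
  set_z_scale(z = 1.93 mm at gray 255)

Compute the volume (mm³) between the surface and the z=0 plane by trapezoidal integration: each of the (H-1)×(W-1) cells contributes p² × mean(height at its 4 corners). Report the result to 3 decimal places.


792.309

height_mm = gray/255 × 1.93; cell vol = 3.05² × mean(4 corners)
unit = 3.05² × 1.93 / (4×255) = 0.0176018 mm³ per gray-sum
row 0: Σ corner-gray over 6 cells = 4113  → 72.3962
row 1: Σ corner-gray over 6 cells = 3113  → 54.7944
row 2: Σ corner-gray over 6 cells = 2441  → 42.9660
row 3: Σ corner-gray over 6 cells = 2654  → 46.7151
row 4: Σ corner-gray over 6 cells = 3217  → 56.6250
row 5: Σ corner-gray over 6 cells = 3445  → 60.6382
row 6: Σ corner-gray over 6 cells = 3305  → 58.1739
row 7: Σ corner-gray over 6 cells = 3215  → 56.5898
row 8: Σ corner-gray over 6 cells = 3138  → 55.2344
row 9: Σ corner-gray over 6 cells = 3134  → 55.1640
row 10: Σ corner-gray over 6 cells = 3020  → 53.1574
row 11: Σ corner-gray over 6 cells = 3354  → 59.0364
row 12: Σ corner-gray over 6 cells = 3623  → 63.7713
row 13: Σ corner-gray over 6 cells = 3241  → 57.0474
Σ rows: total corner-gray = 45013  → 792.3093 mm³


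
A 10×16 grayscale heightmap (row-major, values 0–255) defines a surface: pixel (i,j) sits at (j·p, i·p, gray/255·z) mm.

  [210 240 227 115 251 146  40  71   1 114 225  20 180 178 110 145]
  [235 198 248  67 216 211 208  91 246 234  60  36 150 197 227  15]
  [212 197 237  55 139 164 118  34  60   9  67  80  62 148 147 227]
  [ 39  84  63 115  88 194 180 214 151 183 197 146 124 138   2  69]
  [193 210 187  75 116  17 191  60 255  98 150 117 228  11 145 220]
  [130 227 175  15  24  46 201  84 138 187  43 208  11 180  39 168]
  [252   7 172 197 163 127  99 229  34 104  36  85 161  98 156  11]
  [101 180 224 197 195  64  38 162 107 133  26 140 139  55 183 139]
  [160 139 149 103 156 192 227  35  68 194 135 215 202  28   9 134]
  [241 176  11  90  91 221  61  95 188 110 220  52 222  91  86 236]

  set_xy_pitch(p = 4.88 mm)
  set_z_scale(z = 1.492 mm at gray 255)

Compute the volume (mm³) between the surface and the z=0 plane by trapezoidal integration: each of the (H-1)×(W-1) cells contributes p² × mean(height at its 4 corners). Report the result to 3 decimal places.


height_mm = gray/255 × 1.492; cell vol = 4.88² × mean(4 corners)
unit = 4.88² × 1.492 / (4×255) = 0.0348344 mm³ per gray-sum
row 0: Σ corner-gray over 15 cells = 9219  → 321.1383
row 1: Σ corner-gray over 15 cells = 8501  → 296.1272
row 2: Σ corner-gray over 15 cells = 7339  → 255.6496
row 3: Σ corner-gray over 15 cells = 7999  → 278.6403
row 4: Σ corner-gray over 15 cells = 7587  → 264.2886
row 5: Σ corner-gray over 15 cells = 7053  → 245.6870
row 6: Σ corner-gray over 15 cells = 7525  → 262.1288
row 7: Σ corner-gray over 15 cells = 7924  → 276.0278
row 8: Σ corner-gray over 15 cells = 7903  → 275.2962
Σ rows: total corner-gray = 71050  → 2474.9839 mm³

2474.984


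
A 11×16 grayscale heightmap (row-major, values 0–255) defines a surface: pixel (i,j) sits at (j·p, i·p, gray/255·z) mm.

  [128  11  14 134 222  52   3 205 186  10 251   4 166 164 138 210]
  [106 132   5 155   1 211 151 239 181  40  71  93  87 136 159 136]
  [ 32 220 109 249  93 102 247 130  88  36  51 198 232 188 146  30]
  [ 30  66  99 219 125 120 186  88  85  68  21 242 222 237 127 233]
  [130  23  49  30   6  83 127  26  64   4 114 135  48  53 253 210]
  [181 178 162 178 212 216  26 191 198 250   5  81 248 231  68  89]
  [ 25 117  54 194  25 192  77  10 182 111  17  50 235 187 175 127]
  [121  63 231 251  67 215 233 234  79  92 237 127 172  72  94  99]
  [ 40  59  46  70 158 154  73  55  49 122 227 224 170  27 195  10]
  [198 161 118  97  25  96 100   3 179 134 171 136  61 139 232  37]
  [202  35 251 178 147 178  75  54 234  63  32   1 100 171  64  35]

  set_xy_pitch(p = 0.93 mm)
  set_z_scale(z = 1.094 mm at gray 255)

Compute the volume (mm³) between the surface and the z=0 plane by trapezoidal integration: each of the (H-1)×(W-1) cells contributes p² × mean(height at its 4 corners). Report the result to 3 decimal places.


69.092

height_mm = gray/255 × 1.094; cell vol = 0.93² × mean(4 corners)
unit = 0.93² × 1.094 / (4×255) = 0.000927648 mm³ per gray-sum
row 0: Σ corner-gray over 15 cells = 7022  → 6.5139
row 1: Σ corner-gray over 15 cells = 7804  → 7.2394
row 2: Σ corner-gray over 15 cells = 8313  → 7.7115
row 3: Σ corner-gray over 15 cells = 6443  → 5.9768
row 4: Σ corner-gray over 15 cells = 7128  → 6.6123
row 5: Σ corner-gray over 15 cells = 8162  → 7.5715
row 6: Σ corner-gray over 15 cells = 7958  → 7.3822
row 7: Σ corner-gray over 15 cells = 7862  → 7.2932
row 8: Σ corner-gray over 15 cells = 6847  → 6.3516
row 9: Σ corner-gray over 15 cells = 6942  → 6.4397
Σ rows: total corner-gray = 74481  → 69.0921 mm³
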